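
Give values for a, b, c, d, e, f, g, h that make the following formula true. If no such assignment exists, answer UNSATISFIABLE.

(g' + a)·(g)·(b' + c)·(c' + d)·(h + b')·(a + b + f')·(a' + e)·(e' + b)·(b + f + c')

From the singleton clause (g), g = 1.
From the singleton clause (a), a = 1.
From the singleton clause (e), e = 1.
From the singleton clause (b), b = 1.
From the singleton clause (c), c = 1.
From the singleton clause (d), d = 1.
From the singleton clause (h), h = 1.
Every clause is now satisfied; f is unconstrained.

a ↦ 1,  b ↦ 1,  c ↦ 1,  d ↦ 1,  e ↦ 1,  f ↦ 0,  g ↦ 1,  h ↦ 1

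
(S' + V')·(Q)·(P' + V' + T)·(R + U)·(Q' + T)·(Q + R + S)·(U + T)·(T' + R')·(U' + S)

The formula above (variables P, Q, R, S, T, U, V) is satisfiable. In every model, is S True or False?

Suppose S = 0.
Unit clause (Q) forces Q = 1.
Unit clause (T) forces T = 1.
Unit clause (R') forces R = 0.
Unit clause (U) forces U = 1.
Now (U') is unsatisfied and unit — conflict.
So every satisfying assignment has S = True.

True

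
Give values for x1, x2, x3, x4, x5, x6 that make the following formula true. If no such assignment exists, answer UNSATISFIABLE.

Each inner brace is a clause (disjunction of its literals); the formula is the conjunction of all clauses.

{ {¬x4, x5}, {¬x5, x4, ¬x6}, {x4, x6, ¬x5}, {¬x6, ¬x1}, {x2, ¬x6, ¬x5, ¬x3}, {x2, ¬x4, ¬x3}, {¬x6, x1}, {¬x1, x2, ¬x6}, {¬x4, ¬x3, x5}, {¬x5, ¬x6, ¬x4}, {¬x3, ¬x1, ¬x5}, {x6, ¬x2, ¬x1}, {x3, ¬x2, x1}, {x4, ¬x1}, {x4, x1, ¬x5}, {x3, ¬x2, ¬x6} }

Branch on x4: set x4 = False.
From the singleton clause (¬x1), x1 = False.
From the singleton clause (¬x6), x6 = False.
From the singleton clause (¬x5), x5 = False.
Branch on x3: set x3 = True.
All clauses hold; x2 can take either value.

x1=False; x2=True; x3=True; x4=False; x5=False; x6=False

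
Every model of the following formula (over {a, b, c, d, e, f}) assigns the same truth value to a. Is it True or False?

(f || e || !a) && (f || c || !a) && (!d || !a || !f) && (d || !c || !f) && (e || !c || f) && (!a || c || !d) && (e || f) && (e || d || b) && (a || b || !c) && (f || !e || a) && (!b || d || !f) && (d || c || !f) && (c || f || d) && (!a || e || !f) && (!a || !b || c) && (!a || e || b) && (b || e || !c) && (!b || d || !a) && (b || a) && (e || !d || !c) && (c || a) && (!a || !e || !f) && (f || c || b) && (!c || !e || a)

True

Suppose a = false.
Unit clause (b) forces b = true.
Unit clause (c) forces c = true.
Unit clause (!e) forces e = false.
Unit clause (f) forces f = true.
Unit clause (d) forces d = true.
That conflicts with the unit clause (!d).
So every satisfying assignment has a = True.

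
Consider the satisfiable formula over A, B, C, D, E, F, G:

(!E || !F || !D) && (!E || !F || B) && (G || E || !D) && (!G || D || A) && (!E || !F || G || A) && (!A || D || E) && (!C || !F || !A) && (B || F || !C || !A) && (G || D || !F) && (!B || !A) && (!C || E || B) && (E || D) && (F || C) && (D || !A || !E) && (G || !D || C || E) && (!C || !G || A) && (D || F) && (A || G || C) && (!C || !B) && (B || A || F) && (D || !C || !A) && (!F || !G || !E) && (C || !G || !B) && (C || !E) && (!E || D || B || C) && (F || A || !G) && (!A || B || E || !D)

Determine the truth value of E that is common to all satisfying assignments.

Suppose E = true.
From the singleton clause (C), C = true.
From the singleton clause (!B), B = false.
From the singleton clause (!F), F = false.
From the singleton clause (!A), A = false.
That conflicts with the unit clause (A).
So every satisfying assignment has E = False.

False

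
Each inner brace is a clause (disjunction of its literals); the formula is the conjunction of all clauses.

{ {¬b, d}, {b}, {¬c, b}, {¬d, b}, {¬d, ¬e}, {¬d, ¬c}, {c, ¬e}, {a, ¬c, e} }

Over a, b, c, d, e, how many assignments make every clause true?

2

There are 2^5 = 32 truth assignments over (a, b, c, d, e).
Split on c. With c = True, the clauses containing c are satisfied and ¬c drops from the rest; 0 of the 2^4 = 16 assignments to the other variables satisfy what remains.
With c = False, by the same count on the reduced clause set, 2 assignments work.
Total: 0 + 2 = 2.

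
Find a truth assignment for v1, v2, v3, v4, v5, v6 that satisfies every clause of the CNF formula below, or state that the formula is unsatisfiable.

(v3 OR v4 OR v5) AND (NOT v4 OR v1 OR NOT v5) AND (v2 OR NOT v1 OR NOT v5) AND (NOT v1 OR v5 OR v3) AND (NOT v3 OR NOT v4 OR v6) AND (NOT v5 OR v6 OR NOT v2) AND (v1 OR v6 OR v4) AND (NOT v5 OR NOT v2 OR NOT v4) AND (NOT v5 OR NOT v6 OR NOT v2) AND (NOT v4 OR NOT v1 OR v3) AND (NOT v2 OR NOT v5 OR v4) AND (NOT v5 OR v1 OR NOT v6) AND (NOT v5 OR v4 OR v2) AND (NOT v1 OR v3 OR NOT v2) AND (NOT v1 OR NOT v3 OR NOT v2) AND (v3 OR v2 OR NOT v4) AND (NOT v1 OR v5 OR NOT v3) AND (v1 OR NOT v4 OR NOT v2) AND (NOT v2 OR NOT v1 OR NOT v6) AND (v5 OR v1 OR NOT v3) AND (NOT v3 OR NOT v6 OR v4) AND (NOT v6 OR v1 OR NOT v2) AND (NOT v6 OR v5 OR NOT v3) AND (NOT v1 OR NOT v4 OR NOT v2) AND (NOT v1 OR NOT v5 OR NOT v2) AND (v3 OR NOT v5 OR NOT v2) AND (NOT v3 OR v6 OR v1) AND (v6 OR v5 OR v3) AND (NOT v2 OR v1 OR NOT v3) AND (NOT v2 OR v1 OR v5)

UNSATISFIABLE

Case v3 = true:
Case v4 = false:
The clause (NOT v6) is unit, so v6 = false.
The clause (v1) is unit, so v1 = true.
The clause (NOT v2) is unit, so v2 = false.
The clause (NOT v5) is unit, so v5 = false.
But (v5) is also a unit clause — contradiction.
That branch fails; take v4 = true instead.
The clause (v6) is unit, so v6 = true.
The clause (v5) is unit, so v5 = true.
The clause (v1) is unit, so v1 = true.
The clause (v2) is unit, so v2 = true.
But (NOT v2) is also a unit clause — contradiction.
Either choice for v4 ends in contradiction.
That branch fails; take v3 = false instead.
Case v4 = true:
The clause (NOT v1) is unit, so v1 = false.
The clause (NOT v5) is unit, so v5 = false.
The clause (v2) is unit, so v2 = true.
But (NOT v2) is also a unit clause — contradiction.
That branch fails; take v4 = false instead.
The clause (v5) is unit, so v5 = true.
The clause (NOT v2) is unit, so v2 = false.
But (v2) is also a unit clause — contradiction.
Either choice for v4 ends in contradiction.
Either choice for v3 ends in contradiction.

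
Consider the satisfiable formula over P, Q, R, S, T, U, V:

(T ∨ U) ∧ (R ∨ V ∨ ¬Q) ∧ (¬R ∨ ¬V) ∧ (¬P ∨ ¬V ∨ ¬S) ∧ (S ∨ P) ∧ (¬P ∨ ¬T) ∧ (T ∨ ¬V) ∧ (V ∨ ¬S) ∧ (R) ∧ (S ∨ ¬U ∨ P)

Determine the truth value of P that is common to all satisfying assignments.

Suppose P = False.
(S) alone gives S = True.
(V) alone gives V = True.
(¬R) alone gives R = False.
Now (R) is unsatisfied and unit — conflict.
So every satisfying assignment has P = True.

True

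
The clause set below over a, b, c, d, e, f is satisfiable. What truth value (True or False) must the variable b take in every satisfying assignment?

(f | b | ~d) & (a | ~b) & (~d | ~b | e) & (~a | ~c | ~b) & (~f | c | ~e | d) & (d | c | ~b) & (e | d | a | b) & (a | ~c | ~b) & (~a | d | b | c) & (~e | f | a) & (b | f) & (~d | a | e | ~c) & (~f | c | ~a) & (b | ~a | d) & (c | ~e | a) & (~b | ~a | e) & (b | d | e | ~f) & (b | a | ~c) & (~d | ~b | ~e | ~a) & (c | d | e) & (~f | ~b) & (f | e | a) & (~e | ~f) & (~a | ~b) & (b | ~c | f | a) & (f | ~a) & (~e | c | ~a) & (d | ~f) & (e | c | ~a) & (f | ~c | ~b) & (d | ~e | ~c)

False

Suppose b = 1.
Unit clause (a) forces a = 1.
Now (~a) is unsatisfied and unit — conflict.
So every satisfying assignment has b = False.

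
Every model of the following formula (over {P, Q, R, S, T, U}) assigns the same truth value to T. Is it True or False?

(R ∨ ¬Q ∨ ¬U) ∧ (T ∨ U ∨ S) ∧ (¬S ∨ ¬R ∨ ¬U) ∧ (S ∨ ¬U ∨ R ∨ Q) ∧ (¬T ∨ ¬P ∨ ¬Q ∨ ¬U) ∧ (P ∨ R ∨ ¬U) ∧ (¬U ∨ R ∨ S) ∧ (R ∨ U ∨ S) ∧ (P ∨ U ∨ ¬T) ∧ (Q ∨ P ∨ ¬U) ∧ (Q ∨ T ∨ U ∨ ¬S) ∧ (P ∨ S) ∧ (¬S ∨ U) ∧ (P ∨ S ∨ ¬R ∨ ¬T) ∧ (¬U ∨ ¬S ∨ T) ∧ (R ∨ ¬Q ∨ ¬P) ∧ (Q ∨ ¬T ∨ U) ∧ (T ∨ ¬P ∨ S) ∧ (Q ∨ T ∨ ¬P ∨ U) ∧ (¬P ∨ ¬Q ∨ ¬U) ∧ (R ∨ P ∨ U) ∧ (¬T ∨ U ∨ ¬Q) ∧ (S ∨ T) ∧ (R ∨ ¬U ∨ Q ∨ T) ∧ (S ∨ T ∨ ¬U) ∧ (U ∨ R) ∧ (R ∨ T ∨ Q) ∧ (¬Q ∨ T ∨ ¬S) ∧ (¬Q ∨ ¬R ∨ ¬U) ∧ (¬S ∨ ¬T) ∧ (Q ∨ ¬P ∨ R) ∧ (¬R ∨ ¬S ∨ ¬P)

True

Suppose T = False.
The clause (S) is unit, so S = True.
The clause (U) is unit, so U = True.
Now (¬U) is unsatisfied and unit — conflict.
So every satisfying assignment has T = True.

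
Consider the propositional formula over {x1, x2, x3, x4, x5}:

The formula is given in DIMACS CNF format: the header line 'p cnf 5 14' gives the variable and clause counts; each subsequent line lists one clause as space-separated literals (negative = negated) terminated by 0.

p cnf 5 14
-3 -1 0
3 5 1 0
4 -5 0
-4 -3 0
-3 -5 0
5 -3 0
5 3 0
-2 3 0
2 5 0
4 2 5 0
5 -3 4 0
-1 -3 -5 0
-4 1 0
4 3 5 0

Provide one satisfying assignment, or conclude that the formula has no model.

Branch on x3: set x3 = False.
From the singleton clause (x5), x5 = True.
From the singleton clause (x4), x4 = True.
From the singleton clause (¬x2), x2 = False.
From the singleton clause (x1), x1 = True.
Every clause now holds.

x1=True,  x2=False,  x3=False,  x4=True,  x5=True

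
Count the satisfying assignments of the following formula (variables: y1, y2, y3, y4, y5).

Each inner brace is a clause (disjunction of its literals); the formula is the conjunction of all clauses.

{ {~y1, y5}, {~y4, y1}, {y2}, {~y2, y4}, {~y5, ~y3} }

1

There are 2^5 = 32 truth assignments over (y1, y2, y3, y4, y5).
Split on y2. With y2 = 1, the clauses containing y2 are satisfied and ~y2 drops from the rest; 1 of the 2^4 = 16 assignments to the other variables satisfy what remains.
With y2 = 0, by the same count on the reduced clause set, 0 assignments work.
Total: 1 + 0 = 1.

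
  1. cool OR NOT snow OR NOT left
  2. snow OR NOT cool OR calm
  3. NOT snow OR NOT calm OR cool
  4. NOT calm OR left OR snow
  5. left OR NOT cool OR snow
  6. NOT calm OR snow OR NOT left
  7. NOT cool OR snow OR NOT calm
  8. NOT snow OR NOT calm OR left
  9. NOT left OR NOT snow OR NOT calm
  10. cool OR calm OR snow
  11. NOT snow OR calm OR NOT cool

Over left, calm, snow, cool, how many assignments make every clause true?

There are 2^4 = 16 truth assignments over (left, calm, snow, cool).
Split on snow. With snow = true, the clauses containing snow are satisfied and NOT snow drops from the rest; 1 of the 2^3 = 8 assignments to the other variables satisfy what remains.
With snow = false, by the same count on the reduced clause set, 0 assignments work.
Total: 1 + 0 = 1.

1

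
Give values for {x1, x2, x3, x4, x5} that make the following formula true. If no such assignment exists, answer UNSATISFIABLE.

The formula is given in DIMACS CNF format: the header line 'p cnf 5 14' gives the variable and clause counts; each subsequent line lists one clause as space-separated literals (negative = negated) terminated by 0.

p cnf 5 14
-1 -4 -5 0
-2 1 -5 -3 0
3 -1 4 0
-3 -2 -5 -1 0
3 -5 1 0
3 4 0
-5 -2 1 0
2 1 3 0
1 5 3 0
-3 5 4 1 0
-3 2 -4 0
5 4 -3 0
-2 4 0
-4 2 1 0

Suppose x3 = False.
From the singleton clause (x4), x4 = True.
Suppose x1 = True.
From the singleton clause (¬x5), x5 = False.
All clauses hold; x2 can take either value.

x1=True,  x2=True,  x3=False,  x4=True,  x5=False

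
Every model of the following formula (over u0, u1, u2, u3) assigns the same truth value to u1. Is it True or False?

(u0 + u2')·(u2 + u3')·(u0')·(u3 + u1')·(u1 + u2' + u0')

False

Suppose u1 = 1.
From the singleton clause (u0'), u0 = 0.
From the singleton clause (u2'), u2 = 0.
From the singleton clause (u3'), u3 = 0.
Now (u3) is unsatisfied and unit — conflict.
So every satisfying assignment has u1 = False.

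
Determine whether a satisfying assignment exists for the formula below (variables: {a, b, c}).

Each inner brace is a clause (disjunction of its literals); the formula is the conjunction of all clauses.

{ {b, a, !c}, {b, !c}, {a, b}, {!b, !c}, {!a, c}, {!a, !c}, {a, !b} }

Branch on b: set b = true.
Unit clause (!c) forces c = false.
Unit clause (!a) forces a = false.
That conflicts with the unit clause (a).
That branch fails; take b = false instead.
Unit clause (!c) forces c = false.
Unit clause (a) forces a = true.
That conflicts with the unit clause (!a).
Both values of b lead to a conflict.
No assignment satisfies every clause.

No, unsatisfiable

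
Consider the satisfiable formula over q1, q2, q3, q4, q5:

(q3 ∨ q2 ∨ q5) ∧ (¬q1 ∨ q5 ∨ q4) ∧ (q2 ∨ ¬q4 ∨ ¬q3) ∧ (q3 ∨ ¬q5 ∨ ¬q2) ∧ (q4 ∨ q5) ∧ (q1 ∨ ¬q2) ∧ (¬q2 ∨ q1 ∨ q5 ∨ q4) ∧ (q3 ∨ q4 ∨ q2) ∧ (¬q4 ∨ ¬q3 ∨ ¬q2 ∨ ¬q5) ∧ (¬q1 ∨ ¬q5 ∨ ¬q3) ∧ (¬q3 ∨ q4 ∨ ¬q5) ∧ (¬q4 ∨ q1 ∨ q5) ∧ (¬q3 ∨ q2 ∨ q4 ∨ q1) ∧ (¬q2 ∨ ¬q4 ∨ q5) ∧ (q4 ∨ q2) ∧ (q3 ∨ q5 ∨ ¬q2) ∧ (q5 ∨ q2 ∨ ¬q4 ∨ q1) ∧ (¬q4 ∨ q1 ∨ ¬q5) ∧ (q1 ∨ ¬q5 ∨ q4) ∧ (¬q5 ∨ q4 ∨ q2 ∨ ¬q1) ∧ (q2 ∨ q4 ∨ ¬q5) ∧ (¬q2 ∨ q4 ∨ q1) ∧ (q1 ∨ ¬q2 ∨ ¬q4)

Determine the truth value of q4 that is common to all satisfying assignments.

Suppose q4 = False.
From the singleton clause (q5), q5 = True.
From the singleton clause (¬q3), q3 = False.
From the singleton clause (¬q2), q2 = False.
Now (q2) is unsatisfied and unit — conflict.
So every satisfying assignment has q4 = True.

True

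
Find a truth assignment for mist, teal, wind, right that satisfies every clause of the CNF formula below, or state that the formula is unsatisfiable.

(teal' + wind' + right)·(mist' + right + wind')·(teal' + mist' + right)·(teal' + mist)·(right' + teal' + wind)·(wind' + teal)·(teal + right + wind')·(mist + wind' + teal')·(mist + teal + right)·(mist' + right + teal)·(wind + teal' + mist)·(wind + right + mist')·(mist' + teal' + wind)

mist ↦ 0,  teal ↦ 0,  wind ↦ 0,  right ↦ 1

Try teal = 0.
From the singleton clause (wind'), wind = 0.
Try mist = 0.
From the singleton clause (right), right = 1.
Every clause now holds.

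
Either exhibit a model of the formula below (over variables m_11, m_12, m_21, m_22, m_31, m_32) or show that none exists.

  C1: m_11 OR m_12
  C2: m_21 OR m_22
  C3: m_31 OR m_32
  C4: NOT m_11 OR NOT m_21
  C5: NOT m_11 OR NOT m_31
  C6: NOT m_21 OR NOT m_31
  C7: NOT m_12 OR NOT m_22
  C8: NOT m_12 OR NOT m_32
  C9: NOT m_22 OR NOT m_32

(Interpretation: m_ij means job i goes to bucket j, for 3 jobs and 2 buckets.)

Case m_11 = true:
(NOT m_21) alone gives m_21 = false.
(m_22) alone gives m_22 = true.
(NOT m_31) alone gives m_31 = false.
(m_32) alone gives m_32 = true.
Now (NOT m_32) is unsatisfied and unit — conflict.
So m_11 must be the other value — set m_11 = false.
(m_12) alone gives m_12 = true.
(NOT m_22) alone gives m_22 = false.
(m_21) alone gives m_21 = true.
(NOT m_31) alone gives m_31 = false.
(m_32) alone gives m_32 = true.
Now (NOT m_32) is unsatisfied and unit — conflict.
Either choice for m_11 ends in contradiction.

UNSATISFIABLE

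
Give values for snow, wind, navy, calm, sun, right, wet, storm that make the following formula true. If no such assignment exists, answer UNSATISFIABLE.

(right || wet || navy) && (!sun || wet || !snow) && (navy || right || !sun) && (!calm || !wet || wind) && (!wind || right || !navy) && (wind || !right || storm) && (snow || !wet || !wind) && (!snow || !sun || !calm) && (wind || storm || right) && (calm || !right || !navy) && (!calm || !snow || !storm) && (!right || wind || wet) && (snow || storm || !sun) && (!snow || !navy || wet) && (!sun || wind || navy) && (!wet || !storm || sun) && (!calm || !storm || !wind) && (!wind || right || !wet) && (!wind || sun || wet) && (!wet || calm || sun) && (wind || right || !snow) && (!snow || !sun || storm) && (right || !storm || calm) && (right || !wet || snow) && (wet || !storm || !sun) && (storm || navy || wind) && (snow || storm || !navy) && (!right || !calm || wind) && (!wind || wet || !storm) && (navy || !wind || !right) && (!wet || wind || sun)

Branch on right: set right = true.
Branch on wind: set wind = true.
The clause (navy) is unit, so navy = true.
The clause (calm) is unit, so calm = true.
The clause (!storm) is unit, so storm = false.
The clause (snow) is unit, so snow = true.
The clause (!sun) is unit, so sun = false.
The clause (wet) is unit, so wet = true.
This assignment satisfies each clause.

snow=true, wind=true, navy=true, calm=true, sun=false, right=true, wet=true, storm=false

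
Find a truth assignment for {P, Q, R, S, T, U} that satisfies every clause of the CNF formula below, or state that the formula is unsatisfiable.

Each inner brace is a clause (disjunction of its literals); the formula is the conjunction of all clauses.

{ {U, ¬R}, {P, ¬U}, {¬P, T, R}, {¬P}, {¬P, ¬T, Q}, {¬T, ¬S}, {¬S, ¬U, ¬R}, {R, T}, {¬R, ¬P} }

From the singleton clause (¬P), P = False.
From the singleton clause (¬U), U = False.
From the singleton clause (¬R), R = False.
From the singleton clause (T), T = True.
From the singleton clause (¬S), S = False.
No clause remains; Q is free.

P: False, Q: False, R: False, S: False, T: True, U: False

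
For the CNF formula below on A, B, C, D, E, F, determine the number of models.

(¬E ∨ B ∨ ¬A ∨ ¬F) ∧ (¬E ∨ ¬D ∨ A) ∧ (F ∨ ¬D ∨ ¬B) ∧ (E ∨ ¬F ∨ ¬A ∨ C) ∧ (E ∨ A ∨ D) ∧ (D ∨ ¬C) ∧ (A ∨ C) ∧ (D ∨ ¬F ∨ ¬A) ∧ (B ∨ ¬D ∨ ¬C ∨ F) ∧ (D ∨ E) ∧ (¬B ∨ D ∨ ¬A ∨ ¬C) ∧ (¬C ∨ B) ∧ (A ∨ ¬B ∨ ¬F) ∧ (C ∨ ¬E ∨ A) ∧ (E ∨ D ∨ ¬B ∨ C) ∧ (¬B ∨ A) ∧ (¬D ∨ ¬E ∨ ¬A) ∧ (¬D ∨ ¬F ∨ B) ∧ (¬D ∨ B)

There are 2^6 = 64 truth assignments over (A, B, C, D, E, F).
Split on E. With E = True, the clauses containing E are satisfied and ¬E drops from the rest; 2 of the 2^5 = 32 assignments to the other variables satisfy what remains.
With E = False, by the same count on the reduced clause set, 1 assignment works.
Total: 2 + 1 = 3.

3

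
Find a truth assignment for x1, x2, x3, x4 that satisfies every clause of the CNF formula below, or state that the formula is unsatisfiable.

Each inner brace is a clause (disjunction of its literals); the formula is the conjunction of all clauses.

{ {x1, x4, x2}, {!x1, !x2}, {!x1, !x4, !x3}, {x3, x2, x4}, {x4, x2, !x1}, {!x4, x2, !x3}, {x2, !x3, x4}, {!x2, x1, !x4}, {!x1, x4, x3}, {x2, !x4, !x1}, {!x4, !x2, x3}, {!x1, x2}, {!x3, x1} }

x1=false, x2=false, x3=false, x4=true

Branch on x1: set x1 = false.
Unit clause (!x3) forces x3 = false.
Branch on x4: set x4 = true.
Unit clause (!x2) forces x2 = false.
All clauses are satisfied.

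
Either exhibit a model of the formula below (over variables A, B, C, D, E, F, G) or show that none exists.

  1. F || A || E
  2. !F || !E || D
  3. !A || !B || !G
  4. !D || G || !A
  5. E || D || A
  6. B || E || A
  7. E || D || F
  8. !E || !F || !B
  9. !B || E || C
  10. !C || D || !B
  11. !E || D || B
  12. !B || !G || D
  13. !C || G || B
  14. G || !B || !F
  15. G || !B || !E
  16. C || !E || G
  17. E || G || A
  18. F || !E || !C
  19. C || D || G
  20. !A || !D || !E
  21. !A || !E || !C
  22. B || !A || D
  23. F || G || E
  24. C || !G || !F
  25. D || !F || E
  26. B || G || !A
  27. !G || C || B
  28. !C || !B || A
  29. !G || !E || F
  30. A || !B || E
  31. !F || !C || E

A: true,  B: false,  C: true,  D: true,  E: false,  F: false,  G: true

Suppose F = false.
Suppose A = true.
Suppose B = false.
From the singleton clause (D), D = true.
From the singleton clause (G), G = true.
From the singleton clause (!E), E = false.
From the singleton clause (C), C = true.
All clauses are satisfied.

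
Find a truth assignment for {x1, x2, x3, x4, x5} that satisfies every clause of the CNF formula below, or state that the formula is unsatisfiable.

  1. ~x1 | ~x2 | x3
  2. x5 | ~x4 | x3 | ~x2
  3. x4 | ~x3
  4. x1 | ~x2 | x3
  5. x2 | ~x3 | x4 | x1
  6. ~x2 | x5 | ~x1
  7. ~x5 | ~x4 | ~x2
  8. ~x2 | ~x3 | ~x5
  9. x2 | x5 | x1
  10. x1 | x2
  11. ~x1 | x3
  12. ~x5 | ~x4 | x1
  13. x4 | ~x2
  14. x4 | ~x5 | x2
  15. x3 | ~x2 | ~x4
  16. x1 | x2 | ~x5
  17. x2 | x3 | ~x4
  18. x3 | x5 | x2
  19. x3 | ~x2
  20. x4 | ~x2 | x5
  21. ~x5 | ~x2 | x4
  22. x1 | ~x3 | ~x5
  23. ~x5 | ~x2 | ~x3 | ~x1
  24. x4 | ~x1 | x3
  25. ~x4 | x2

Case x4 = 1:
Unit clause (x2) forces x2 = 1.
Unit clause (~x5) forces x5 = 0.
Unit clause (x3) forces x3 = 1.
Unit clause (~x1) forces x1 = 0.
Every clause now holds.

x1 ↦ 0; x2 ↦ 1; x3 ↦ 1; x4 ↦ 1; x5 ↦ 0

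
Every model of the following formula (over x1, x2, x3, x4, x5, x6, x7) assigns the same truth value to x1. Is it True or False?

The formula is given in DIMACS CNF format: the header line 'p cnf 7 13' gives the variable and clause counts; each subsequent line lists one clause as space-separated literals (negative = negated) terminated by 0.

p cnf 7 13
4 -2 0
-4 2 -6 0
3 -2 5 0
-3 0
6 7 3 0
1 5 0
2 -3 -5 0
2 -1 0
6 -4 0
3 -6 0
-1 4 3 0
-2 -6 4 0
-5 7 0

False

Suppose x1 = True.
(¬x3) alone gives x3 = False.
(x2) alone gives x2 = True.
(x4) alone gives x4 = True.
(x5) alone gives x5 = True.
(x6) alone gives x6 = True.
Now (¬x6) is unsatisfied and unit — conflict.
So every satisfying assignment has x1 = False.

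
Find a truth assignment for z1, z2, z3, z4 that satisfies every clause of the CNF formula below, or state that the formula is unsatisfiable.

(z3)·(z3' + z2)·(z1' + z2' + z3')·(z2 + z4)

z1 ↦ 0,  z2 ↦ 1,  z3 ↦ 1,  z4 ↦ 0

Unit clause (z3) forces z3 = 1.
Unit clause (z2) forces z2 = 1.
Unit clause (z1') forces z1 = 0.
No clause remains; z4 is free.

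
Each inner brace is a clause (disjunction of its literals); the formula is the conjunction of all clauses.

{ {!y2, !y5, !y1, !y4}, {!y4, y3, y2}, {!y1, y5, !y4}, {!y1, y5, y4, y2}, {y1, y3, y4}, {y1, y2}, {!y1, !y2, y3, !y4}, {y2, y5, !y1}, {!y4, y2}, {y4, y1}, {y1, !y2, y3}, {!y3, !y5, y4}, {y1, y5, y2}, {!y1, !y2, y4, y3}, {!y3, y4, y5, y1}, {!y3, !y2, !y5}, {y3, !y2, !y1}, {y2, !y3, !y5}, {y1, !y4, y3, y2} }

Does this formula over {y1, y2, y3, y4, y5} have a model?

Yes

Case y1 = true:
Case y5 = true:
Case y2 = false:
From the singleton clause (!y4), y4 = false.
From the singleton clause (!y3), y3 = false.
Every clause now holds.
A satisfying assignment: y1 ↦ true,  y2 ↦ false,  y3 ↦ false,  y4 ↦ false,  y5 ↦ true.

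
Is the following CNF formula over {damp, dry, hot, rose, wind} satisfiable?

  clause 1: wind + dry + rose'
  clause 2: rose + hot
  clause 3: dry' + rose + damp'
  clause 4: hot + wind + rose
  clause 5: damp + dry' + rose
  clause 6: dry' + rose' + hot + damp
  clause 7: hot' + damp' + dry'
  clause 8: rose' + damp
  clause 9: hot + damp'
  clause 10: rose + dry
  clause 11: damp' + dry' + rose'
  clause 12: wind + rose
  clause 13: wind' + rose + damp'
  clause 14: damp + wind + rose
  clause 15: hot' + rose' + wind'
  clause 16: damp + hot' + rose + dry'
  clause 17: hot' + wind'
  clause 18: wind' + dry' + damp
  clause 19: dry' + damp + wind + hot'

No

Case rose = 1:
(damp) alone gives damp = 1.
(hot) alone gives hot = 1.
(dry') alone gives dry = 0.
(wind) alone gives wind = 1.
That conflicts with the unit clause (wind').
Undo rose and try rose = 0.
(hot) alone gives hot = 1.
(dry) alone gives dry = 1.
(damp') alone gives damp = 0.
That conflicts with the unit clause (damp).
Either choice for rose ends in contradiction.
No assignment satisfies every clause.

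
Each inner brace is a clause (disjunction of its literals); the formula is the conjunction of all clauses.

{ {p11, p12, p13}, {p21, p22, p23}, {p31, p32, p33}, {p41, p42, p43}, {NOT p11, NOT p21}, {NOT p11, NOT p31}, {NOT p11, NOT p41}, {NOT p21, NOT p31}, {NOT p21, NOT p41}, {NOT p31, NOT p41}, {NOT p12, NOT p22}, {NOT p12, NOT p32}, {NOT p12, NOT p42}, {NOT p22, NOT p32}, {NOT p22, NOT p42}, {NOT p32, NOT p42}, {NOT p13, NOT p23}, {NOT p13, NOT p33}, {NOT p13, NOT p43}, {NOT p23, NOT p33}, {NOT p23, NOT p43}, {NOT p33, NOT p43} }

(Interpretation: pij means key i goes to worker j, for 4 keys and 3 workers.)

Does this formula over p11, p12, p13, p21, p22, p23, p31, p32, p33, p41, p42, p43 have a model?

No, unsatisfiable

Suppose p11 = false.
Suppose p12 = true.
From the singleton clause (NOT p22), p22 = false.
From the singleton clause (NOT p32), p32 = false.
From the singleton clause (NOT p42), p42 = false.
Suppose p21 = true.
From the singleton clause (NOT p31), p31 = false.
From the singleton clause (p33), p33 = true.
From the singleton clause (NOT p41), p41 = false.
From the singleton clause (p43), p43 = true.
Now (NOT p43) is unsatisfied and unit — conflict.
Undo p21 and try p21 = false.
From the singleton clause (p23), p23 = true.
From the singleton clause (NOT p13), p13 = false.
From the singleton clause (NOT p33), p33 = false.
From the singleton clause (p31), p31 = true.
From the singleton clause (NOT p41), p41 = false.
From the singleton clause (p43), p43 = true.
Now (NOT p43) is unsatisfied and unit — conflict.
Both values of p21 lead to a conflict.
Undo p12 and try p12 = false.
From the singleton clause (p13), p13 = true.
From the singleton clause (NOT p23), p23 = false.
From the singleton clause (NOT p33), p33 = false.
From the singleton clause (NOT p43), p43 = false.
Suppose p21 = true.
From the singleton clause (NOT p31), p31 = false.
From the singleton clause (p32), p32 = true.
From the singleton clause (NOT p41), p41 = false.
From the singleton clause (p42), p42 = true.
Now (NOT p42) is unsatisfied and unit — conflict.
Undo p21 and try p21 = false.
From the singleton clause (p22), p22 = true.
From the singleton clause (NOT p32), p32 = false.
From the singleton clause (p31), p31 = true.
From the singleton clause (NOT p41), p41 = false.
From the singleton clause (p42), p42 = true.
Now (NOT p42) is unsatisfied and unit — conflict.
Both values of p21 lead to a conflict.
Both values of p12 lead to a conflict.
Undo p11 and try p11 = true.
From the singleton clause (NOT p21), p21 = false.
From the singleton clause (NOT p31), p31 = false.
From the singleton clause (NOT p41), p41 = false.
Suppose p22 = true.
From the singleton clause (NOT p12), p12 = false.
From the singleton clause (NOT p32), p32 = false.
From the singleton clause (p33), p33 = true.
From the singleton clause (NOT p42), p42 = false.
From the singleton clause (p43), p43 = true.
Now (NOT p43) is unsatisfied and unit — conflict.
Undo p22 and try p22 = false.
From the singleton clause (p23), p23 = true.
From the singleton clause (NOT p13), p13 = false.
From the singleton clause (NOT p33), p33 = false.
From the singleton clause (p32), p32 = true.
From the singleton clause (NOT p12), p12 = false.
From the singleton clause (NOT p42), p42 = false.
From the singleton clause (p43), p43 = true.
Now (NOT p43) is unsatisfied and unit — conflict.
Both values of p22 lead to a conflict.
Both values of p11 lead to a conflict.
No assignment satisfies every clause.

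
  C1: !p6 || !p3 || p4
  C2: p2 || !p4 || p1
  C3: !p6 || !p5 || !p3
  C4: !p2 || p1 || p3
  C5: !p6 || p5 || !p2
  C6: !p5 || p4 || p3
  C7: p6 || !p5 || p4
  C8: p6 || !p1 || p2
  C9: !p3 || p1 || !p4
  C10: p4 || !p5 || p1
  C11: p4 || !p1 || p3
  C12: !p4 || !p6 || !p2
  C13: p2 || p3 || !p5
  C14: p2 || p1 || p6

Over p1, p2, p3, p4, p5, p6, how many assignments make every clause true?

9

There are 2^6 = 64 truth assignments over (p1, p2, p3, p4, p5, p6).
Split on p2. With p2 = true, the clauses containing p2 are satisfied and !p2 drops from the rest; 6 of the 2^5 = 32 assignments to the other variables satisfy what remains.
With p2 = false, by the same count on the reduced clause set, 3 assignments work.
(One model: p1=F, p2=F, p3=F, p4=F, p5=F, p6=T.)
Total: 6 + 3 = 9.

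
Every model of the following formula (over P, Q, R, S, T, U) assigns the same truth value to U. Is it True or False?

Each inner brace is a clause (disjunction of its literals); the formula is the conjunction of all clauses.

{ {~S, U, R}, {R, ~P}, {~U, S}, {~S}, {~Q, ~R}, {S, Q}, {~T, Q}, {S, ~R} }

False

Suppose U = 1.
(S) alone gives S = 1.
That conflicts with the unit clause (~S).
So every satisfying assignment has U = False.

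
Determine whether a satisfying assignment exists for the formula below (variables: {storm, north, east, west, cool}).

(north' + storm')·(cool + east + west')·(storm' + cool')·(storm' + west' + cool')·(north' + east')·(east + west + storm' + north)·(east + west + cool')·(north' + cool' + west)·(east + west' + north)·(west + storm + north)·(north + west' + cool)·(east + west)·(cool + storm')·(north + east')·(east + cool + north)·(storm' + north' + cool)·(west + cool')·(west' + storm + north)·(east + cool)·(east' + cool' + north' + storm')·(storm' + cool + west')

Satisfiable

Try north = 1.
(storm') alone gives storm = 0.
(east') alone gives east = 0.
(west) alone gives west = 1.
(cool) alone gives cool = 1.
All clauses are satisfied.
A satisfying assignment: storm=0, north=1, east=0, west=1, cool=1.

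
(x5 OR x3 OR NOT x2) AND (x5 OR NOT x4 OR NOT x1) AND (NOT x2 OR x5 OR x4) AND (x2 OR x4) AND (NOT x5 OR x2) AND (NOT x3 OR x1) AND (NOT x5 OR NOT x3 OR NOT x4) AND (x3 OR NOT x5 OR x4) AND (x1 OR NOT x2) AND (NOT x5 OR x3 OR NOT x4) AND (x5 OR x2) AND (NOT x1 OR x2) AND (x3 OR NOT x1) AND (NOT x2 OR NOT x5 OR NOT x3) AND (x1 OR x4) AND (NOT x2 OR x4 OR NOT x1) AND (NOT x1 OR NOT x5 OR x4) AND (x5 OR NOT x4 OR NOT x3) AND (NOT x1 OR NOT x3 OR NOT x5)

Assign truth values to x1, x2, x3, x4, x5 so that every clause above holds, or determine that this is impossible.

UNSATISFIABLE

Case x2 = true:
From the singleton clause (x1), x1 = true.
From the singleton clause (x3), x3 = true.
From the singleton clause (NOT x5), x5 = false.
From the singleton clause (NOT x4), x4 = false.
That conflicts with the unit clause (x4).
So x2 must be the other value — set x2 = false.
From the singleton clause (x4), x4 = true.
From the singleton clause (NOT x5), x5 = false.
That conflicts with the unit clause (x5).
Both values of x2 lead to a conflict.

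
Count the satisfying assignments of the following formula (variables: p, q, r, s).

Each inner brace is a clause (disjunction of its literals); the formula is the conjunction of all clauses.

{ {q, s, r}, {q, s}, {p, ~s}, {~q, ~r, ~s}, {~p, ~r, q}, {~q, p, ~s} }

There are 2^4 = 16 truth assignments over (p, q, r, s).
Check each against the 6 clauses (columns in the order p, q, r, s):
  F F F F  ✗ fails (q | s | r)
  F F F T  ✗ fails (p | ~s)
  F F T F  ✗ fails (q | s)
  F F T T  ✗ fails (p | ~s)
  F T F F  ✓ satisfies all
  F T F T  ✗ fails (p | ~s)
  F T T F  ✓ satisfies all
  F T T T  ✗ fails (p | ~s)
  T F F F  ✗ fails (q | s | r)
  T F F T  ✓ satisfies all
  T F T F  ✗ fails (q | s)
  T F T T  ✗ fails (~p | ~r | q)
  T T F F  ✓ satisfies all
  T T F T  ✓ satisfies all
  T T T F  ✓ satisfies all
  T T T T  ✗ fails (~q | ~r | ~s)
6 of the 16 rows are models.

6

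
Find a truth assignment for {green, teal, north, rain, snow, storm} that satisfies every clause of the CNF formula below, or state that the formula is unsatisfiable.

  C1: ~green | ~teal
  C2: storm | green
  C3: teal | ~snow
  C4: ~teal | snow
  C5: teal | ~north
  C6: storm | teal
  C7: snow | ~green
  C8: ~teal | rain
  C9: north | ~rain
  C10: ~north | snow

green=0,  teal=1,  north=1,  rain=1,  snow=1,  storm=1

Branch on green: set green = 0.
Unit clause (storm) forces storm = 1.
Branch on teal: set teal = 1.
Unit clause (snow) forces snow = 1.
Unit clause (rain) forces rain = 1.
Unit clause (north) forces north = 1.
Every clause now holds.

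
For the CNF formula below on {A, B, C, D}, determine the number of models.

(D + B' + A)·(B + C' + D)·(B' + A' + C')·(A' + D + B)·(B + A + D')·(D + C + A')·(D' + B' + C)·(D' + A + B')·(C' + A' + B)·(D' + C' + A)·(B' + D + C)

2

There are 2^4 = 16 truth assignments over (A, B, C, D).
Check each against the 11 clauses (columns in the order A, B, C, D):
  F F F F  ✓ satisfies all
  F F F T  ✗ fails (B + A + D')
  F F T F  ✗ fails (B + C' + D)
  F F T T  ✗ fails (B + A + D')
  F T F F  ✗ fails (D + B' + A)
  F T F T  ✗ fails (D' + B' + C)
  F T T F  ✗ fails (D + B' + A)
  F T T T  ✗ fails (D' + A + B')
  T F F F  ✗ fails (A' + D + B)
  T F F T  ✓ satisfies all
  T F T F  ✗ fails (B + C' + D)
  T F T T  ✗ fails (C' + A' + B)
  T T F F  ✗ fails (D + C + A')
  T T F T  ✗ fails (D' + B' + C)
  T T T F  ✗ fails (B' + A' + C')
  T T T T  ✗ fails (B' + A' + C')
2 of the 16 rows are models.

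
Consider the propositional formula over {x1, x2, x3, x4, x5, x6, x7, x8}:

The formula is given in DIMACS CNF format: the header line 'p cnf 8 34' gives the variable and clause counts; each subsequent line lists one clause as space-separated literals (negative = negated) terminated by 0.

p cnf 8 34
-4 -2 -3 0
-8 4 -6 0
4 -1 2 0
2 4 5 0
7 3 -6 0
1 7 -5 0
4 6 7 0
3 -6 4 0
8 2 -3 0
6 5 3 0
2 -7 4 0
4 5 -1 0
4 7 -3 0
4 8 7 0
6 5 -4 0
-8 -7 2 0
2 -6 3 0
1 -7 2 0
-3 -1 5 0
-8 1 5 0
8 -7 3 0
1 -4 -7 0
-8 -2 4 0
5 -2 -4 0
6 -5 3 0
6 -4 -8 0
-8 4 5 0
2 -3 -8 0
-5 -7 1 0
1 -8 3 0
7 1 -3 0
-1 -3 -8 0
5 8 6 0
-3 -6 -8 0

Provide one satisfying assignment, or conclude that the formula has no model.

x1=False,  x2=True,  x3=True,  x4=False,  x5=False,  x6=True,  x7=True,  x8=False

Try x4 = False.
Try x8 = False.
The clause (x7) is unit, so x7 = True.
The clause (x2) is unit, so x2 = True.
The clause (x3) is unit, so x3 = True.
Try x5 = False.
The clause (¬x1) is unit, so x1 = False.
The clause (x6) is unit, so x6 = True.
This assignment satisfies each clause.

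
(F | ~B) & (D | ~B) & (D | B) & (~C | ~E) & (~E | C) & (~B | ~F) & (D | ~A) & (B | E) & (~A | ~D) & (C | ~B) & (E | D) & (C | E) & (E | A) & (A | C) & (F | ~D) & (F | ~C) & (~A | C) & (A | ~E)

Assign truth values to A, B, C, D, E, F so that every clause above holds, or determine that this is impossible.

UNSATISFIABLE

Try F = 1.
The clause (~B) is unit, so B = 0.
The clause (D) is unit, so D = 1.
The clause (E) is unit, so E = 1.
The clause (~C) is unit, so C = 0.
Now (C) is unsatisfied and unit — conflict.
Undo F and try F = 0.
The clause (~B) is unit, so B = 0.
The clause (D) is unit, so D = 1.
Now (~D) is unsatisfied and unit — conflict.
Both values of F lead to a conflict.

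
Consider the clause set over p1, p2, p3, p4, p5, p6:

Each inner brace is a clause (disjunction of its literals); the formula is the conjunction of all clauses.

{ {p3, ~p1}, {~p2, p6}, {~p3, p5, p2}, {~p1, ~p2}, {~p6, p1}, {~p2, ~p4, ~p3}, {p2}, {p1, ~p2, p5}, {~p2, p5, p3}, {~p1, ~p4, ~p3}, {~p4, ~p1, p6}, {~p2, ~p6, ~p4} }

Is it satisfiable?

Unsatisfiable

From the singleton clause (p2), p2 = 1.
From the singleton clause (p6), p6 = 1.
From the singleton clause (~p1), p1 = 0.
That conflicts with the unit clause (p1).
No assignment satisfies every clause.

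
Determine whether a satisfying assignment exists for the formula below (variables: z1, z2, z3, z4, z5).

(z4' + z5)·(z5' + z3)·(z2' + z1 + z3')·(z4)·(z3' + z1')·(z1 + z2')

Satisfiable

The clause (z4) is unit, so z4 = 1.
The clause (z5) is unit, so z5 = 1.
The clause (z3) is unit, so z3 = 1.
The clause (z1') is unit, so z1 = 0.
The clause (z2') is unit, so z2 = 0.
This assignment satisfies each clause.
A satisfying assignment: z1: 0; z2: 0; z3: 1; z4: 1; z5: 1.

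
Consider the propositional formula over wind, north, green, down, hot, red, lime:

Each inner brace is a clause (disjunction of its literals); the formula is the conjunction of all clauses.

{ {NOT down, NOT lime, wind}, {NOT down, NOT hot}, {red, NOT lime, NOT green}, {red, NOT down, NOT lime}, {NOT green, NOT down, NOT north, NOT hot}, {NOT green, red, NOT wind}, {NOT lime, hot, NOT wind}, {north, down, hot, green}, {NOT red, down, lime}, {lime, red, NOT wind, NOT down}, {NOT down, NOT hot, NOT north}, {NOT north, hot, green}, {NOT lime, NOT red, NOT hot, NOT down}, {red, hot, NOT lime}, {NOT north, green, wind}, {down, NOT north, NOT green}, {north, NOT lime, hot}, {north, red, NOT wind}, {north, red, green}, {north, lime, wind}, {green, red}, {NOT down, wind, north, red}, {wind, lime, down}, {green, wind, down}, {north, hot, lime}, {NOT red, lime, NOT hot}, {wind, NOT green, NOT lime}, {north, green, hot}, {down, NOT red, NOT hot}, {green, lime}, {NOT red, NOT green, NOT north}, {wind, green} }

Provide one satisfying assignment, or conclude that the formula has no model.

Case down = true:
(NOT hot) alone gives hot = false.
Case lime = false:
(north) alone gives north = true.
(green) alone gives green = true.
(NOT red) alone gives red = false.
(NOT wind) alone gives wind = false.
All clauses are satisfied.

wind: false; north: true; green: true; down: true; hot: false; red: false; lime: false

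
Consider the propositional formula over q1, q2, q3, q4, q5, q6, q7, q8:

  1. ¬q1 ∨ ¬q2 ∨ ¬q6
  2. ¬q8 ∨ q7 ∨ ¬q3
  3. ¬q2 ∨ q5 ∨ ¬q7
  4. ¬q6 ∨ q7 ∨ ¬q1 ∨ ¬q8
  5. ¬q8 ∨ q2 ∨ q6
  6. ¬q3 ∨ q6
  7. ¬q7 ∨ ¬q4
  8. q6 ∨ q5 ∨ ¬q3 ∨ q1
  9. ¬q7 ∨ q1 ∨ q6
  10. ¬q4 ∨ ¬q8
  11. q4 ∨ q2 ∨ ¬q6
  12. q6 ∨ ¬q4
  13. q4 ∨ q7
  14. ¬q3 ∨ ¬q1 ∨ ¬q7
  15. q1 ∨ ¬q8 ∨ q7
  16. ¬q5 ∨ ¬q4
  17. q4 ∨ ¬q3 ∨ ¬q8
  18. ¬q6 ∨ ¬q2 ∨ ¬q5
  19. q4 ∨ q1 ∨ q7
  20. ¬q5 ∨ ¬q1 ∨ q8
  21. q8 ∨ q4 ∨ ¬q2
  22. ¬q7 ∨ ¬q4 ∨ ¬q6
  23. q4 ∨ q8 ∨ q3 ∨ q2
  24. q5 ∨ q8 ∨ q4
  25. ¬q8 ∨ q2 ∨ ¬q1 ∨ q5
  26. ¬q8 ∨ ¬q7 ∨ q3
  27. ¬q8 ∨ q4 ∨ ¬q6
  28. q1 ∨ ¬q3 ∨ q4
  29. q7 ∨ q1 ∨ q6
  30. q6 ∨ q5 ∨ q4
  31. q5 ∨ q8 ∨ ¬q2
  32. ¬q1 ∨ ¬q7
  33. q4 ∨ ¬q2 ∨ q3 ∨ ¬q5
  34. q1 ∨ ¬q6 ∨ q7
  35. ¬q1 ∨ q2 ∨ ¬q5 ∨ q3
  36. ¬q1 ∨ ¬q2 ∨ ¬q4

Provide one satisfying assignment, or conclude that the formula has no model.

Try q3 = True.
(q6) alone gives q6 = True.
Try q1 = True.
(¬q2) alone gives q2 = False.
(q4) alone gives q4 = True.
(¬q7) alone gives q7 = False.
(¬q8) alone gives q8 = False.
(¬q5) alone gives q5 = False.
Every clause now holds.

q1: True; q2: False; q3: True; q4: True; q5: False; q6: True; q7: False; q8: False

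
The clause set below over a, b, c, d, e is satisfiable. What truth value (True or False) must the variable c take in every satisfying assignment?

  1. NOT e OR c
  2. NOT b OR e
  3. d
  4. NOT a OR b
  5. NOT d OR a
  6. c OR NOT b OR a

True

Suppose c = false.
Unit clause (NOT e) forces e = false.
Unit clause (NOT b) forces b = false.
Unit clause (d) forces d = true.
Unit clause (NOT a) forces a = false.
That conflicts with the unit clause (a).
So every satisfying assignment has c = True.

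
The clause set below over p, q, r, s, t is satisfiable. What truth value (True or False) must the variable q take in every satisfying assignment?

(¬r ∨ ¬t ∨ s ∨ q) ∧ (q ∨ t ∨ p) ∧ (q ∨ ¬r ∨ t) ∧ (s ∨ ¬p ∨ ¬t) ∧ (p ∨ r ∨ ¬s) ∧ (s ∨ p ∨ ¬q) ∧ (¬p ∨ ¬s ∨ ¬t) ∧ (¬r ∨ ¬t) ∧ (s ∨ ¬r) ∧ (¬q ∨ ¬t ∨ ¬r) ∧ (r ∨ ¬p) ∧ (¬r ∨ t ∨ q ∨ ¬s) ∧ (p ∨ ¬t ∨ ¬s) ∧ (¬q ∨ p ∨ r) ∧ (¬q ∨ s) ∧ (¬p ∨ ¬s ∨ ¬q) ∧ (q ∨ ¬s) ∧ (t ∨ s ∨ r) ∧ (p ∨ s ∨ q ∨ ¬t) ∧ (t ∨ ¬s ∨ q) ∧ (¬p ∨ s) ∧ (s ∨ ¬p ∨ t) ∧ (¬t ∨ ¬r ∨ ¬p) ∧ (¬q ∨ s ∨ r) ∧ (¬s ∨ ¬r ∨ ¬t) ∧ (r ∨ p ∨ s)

True

Suppose q = False.
From the singleton clause (¬s), s = False.
From the singleton clause (¬r), r = False.
From the singleton clause (¬p), p = False.
That conflicts with the unit clause (p).
So every satisfying assignment has q = True.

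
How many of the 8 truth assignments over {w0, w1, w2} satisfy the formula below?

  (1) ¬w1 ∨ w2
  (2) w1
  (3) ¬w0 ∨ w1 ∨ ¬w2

2

There are 2^3 = 8 truth assignments over (w0, w1, w2).
Check each against the 3 clauses (columns in the order w0, w1, w2):
  F F F  ✗ fails (w1)
  F F T  ✗ fails (w1)
  F T F  ✗ fails (¬w1 ∨ w2)
  F T T  ✓ satisfies all
  T F F  ✗ fails (w1)
  T F T  ✗ fails (w1)
  T T F  ✗ fails (¬w1 ∨ w2)
  T T T  ✓ satisfies all
2 of the 8 rows are models.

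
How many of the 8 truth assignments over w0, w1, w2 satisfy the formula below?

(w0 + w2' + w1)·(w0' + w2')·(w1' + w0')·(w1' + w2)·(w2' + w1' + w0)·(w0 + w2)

There are 2^3 = 8 truth assignments over (w0, w1, w2).
Check each against the 6 clauses (columns in the order w0, w1, w2):
  F F F  ✗ fails (w0 + w2)
  F F T  ✗ fails (w0 + w2' + w1)
  F T F  ✗ fails (w1' + w2)
  F T T  ✗ fails (w2' + w1' + w0)
  T F F  ✓ satisfies all
  T F T  ✗ fails (w0' + w2')
  T T F  ✗ fails (w1' + w0')
  T T T  ✗ fails (w0' + w2')
1 of the 8 rows is a model.

1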